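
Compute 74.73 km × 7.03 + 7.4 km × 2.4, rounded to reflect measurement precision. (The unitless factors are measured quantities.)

74.73 × 7.03 = 525.3519 → 525 km (3 s.f., last digit at the 10^0 place).
7.4 × 2.4 = 17.76 → 18 km (2 s.f., last digit at the 10^0 place).
Sum: 543.1119 km; keep the coarser place, 10^0.
Result: 543 km.

543 km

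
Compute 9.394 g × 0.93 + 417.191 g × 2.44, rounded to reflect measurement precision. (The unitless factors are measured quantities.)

9.394 × 0.93 = 8.73642 → 8.7 g (2 s.f., last digit at the 10^-1 place).
417.191 × 2.44 = 1017.94604 → 1.02 × 10^3 g (3 s.f., last digit at the 10^1 place).
Sum: 1026.68246 g; keep the coarser place, 10^1.
Result: 1.03 × 10^3 g.

1.03 × 10^3 g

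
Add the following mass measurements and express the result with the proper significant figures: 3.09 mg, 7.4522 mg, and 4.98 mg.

3.09 mg + 7.4522 mg + 4.98 mg = 15.5222 mg.
Addition/subtraction keeps the fewest decimal places: 3.09 → 2 decimal places, 7.4522 → 4 decimal places, 4.98 → 2 decimal places; limit is 2.
Rounded to 2 decimal places: 15.52 mg.

15.52 mg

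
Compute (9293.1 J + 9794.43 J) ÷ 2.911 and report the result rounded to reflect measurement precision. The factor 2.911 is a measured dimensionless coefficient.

6557 J

9293.1 J + 9794.43 J = 19087.53 J; the sum is limited to 1 decimal place (6 s.f.).
Carrying full precision, 19087.53 ÷ 2.911 = 6557.03538303… J; 2.911 has 4 s.f., so the result keeps min(6, 4) = 4 s.f.
Rounded to 4 significant figures: 6557 J.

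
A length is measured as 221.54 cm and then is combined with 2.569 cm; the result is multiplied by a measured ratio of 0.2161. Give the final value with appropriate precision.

221.54 cm + 2.569 cm = 224.109 cm; the sum is limited to 2 decimal places (5 s.f.).
Carrying full precision, 224.109 × 0.2161 = 48.4299549 cm; 0.2161 has 4 s.f., so the result keeps min(5, 4) = 4 s.f.
Rounded to 4 significant figures: 48.43 cm.

48.43 cm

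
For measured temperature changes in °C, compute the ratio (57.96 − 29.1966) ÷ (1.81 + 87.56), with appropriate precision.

0.3218

57.96 − 29.1966 = 28.7634, limited to 2 d.p. → 4 s.f.; 1.81 + 87.56 = 89.37, limited to 2 d.p. → 4 s.f.
Carrying full precision, 28.7634 ÷ 89.37 = 0.321846257133…; keep min(4, 4) = 4 s.f.
Rounded to 4 significant figures: 0.3218.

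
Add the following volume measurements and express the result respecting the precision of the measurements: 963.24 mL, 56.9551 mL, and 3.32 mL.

1023.52 mL

963.24 mL + 56.9551 mL + 3.32 mL = 1023.5151 mL.
Addition/subtraction keeps the fewest decimal places: 963.24 → 2 decimal places, 56.9551 → 4 decimal places, 3.32 → 2 decimal places; limit is 2.
Rounded to 2 decimal places: 1023.52 mL.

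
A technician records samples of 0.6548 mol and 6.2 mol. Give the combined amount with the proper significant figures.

6.9 mol

0.6548 mol + 6.2 mol = 6.8548 mol.
Addition/subtraction keeps the fewest decimal places: 0.6548 → 4 decimal places, 6.2 → 1 decimal place; limit is 1.
Rounded to 1 decimal place: 6.9 mol.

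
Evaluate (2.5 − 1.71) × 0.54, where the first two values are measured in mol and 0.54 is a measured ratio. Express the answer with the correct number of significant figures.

0.4 mol

2.5 mol − 1.71 mol = 0.79 mol; the difference is limited to 1 decimal place (1 s.f.).
Carrying full precision, 0.79 × 0.54 = 0.4266 mol; 0.54 has 2 s.f., so the result keeps min(1, 2) = 1 s.f.
Rounded to 1 significant figure: 0.4 mol.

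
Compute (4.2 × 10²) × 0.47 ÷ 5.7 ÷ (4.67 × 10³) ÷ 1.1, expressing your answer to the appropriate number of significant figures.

(4.2 × 10²) × 0.47 ÷ 5.7 ÷ (4.67 × 10³) ÷ 1.1 = 0.0067415960575…
Multiplication/division keeps the fewest significant figures: 4.2 × 10² → 2 s.f., 0.47 → 2 s.f., 5.7 → 2 s.f., 4.67 × 10³ → 3 s.f., 1.1 → 2 s.f.; limit is 2.
Rounded to 2 significant figures: 0.0067.

0.0067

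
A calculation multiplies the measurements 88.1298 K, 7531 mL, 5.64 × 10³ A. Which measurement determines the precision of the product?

5.64 × 10³ A

88.1298 K → 6 s.f.; 7531 mL → 4 s.f.; 5.64 × 10³ A → 3 s.f.
The fewest is 3 significant figures, from 5.64 × 10³ A.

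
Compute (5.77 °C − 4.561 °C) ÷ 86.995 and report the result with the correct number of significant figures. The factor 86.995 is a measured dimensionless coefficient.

0.0139 °C

5.77 °C − 4.561 °C = 1.209 °C; the difference is limited to 2 decimal places (3 s.f.).
Carrying full precision, 1.209 ÷ 86.995 = 0.0138973504224… °C; 86.995 has 5 s.f., so the result keeps min(3, 5) = 3 s.f.
Rounded to 3 significant figures: 0.0139 °C.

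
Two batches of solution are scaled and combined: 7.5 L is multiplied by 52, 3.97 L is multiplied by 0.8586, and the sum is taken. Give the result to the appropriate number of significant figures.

3.9 × 10² L

7.5 × 52 = 390 → 3.9 × 10² L (2 s.f., last digit at the 10^1 place).
3.97 × 0.8586 = 3.408642 → 3.41 L (3 s.f., last digit at the 10^-2 place).
Sum: 393.408642 L; keep the coarser place, 10^1.
Result: 3.9 × 10² L.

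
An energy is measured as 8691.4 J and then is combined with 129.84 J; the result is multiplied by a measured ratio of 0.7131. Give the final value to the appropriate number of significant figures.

8691.4 J + 129.84 J = 8821.24 J; the sum is limited to 1 decimal place (5 s.f.).
Carrying full precision, 8821.24 × 0.7131 = 6290.426244 J; 0.7131 has 4 s.f., so the result keeps min(5, 4) = 4 s.f.
Rounded to 4 significant figures: 6290. J.

6290. J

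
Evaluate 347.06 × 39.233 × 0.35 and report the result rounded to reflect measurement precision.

347.06 × 39.233 × 0.35 = 4765.671743
Multiplication/division keeps the fewest significant figures: 347.06 → 5 s.f., 39.233 → 5 s.f., 0.35 → 2 s.f.; limit is 2.
Rounded to 2 significant figures: 4.8 × 10^3.

4.8 × 10^3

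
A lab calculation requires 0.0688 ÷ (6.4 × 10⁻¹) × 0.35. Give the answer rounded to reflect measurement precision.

0.038

0.0688 ÷ (6.4 × 10⁻¹) × 0.35 = 0.037625
Multiplication/division keeps the fewest significant figures: 0.0688 → 3 s.f., 6.4 × 10⁻¹ → 2 s.f., 0.35 → 2 s.f.; limit is 2.
Rounded to 2 significant figures: 0.038.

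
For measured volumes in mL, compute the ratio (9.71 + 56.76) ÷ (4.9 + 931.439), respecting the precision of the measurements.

9.71 + 56.76 = 66.47, limited to 2 d.p. → 4 s.f.; 4.9 + 931.439 = 936.339, limited to 1 d.p. → 4 s.f.
Carrying full precision, 66.47 ÷ 936.339 = 0.0709892464161…; keep min(4, 4) = 4 s.f.
Rounded to 4 significant figures: 0.07099.

0.07099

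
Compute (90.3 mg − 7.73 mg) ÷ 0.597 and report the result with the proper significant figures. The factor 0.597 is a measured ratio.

90.3 mg − 7.73 mg = 82.57 mg; the difference is limited to 1 decimal place (3 s.f.).
Carrying full precision, 82.57 ÷ 0.597 = 138.308207705… mg; 0.597 has 3 s.f., so the result keeps min(3, 3) = 3 s.f.
Rounded to 3 significant figures: 1.38 × 10^2 mg.

1.38 × 10^2 mg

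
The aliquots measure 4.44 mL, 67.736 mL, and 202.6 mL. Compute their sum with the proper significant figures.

4.44 mL + 67.736 mL + 202.6 mL = 274.776 mL.
Addition/subtraction keeps the fewest decimal places: 4.44 → 2 decimal places, 67.736 → 3 decimal places, 202.6 → 1 decimal place; limit is 1.
Rounded to 1 decimal place: 2.748 × 10² mL.

2.748 × 10² mL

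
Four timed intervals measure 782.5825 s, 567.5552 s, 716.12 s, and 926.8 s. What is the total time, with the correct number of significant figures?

782.5825 s + 567.5552 s + 716.12 s + 926.8 s = 2993.0577 s.
Addition/subtraction keeps the fewest decimal places: 782.5825 → 4 decimal places, 567.5552 → 4 decimal places, 716.12 → 2 decimal places, 926.8 → 1 decimal place; limit is 1.
Rounded to 1 decimal place: 2993.1 s.

2993.1 s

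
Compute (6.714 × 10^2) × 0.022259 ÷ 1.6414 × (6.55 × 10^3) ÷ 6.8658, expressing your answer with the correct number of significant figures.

8.69 × 10^3

(6.714 × 10^2) × 0.022259 ÷ 1.6414 × (6.55 × 10^3) ÷ 6.8658 = 8686.05767978…
Multiplication/division keeps the fewest significant figures: 6.714 × 10^2 → 4 s.f., 0.022259 → 5 s.f., 1.6414 → 5 s.f., 6.55 × 10^3 → 3 s.f., 6.8658 → 5 s.f.; limit is 3.
Rounded to 3 significant figures: 8.69 × 10^3.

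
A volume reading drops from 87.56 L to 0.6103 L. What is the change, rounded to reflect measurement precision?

87.56 L − 0.6103 L = 86.9497 L.
Addition/subtraction keeps the fewest decimal places: 87.56 → 2 decimal places, 0.6103 → 4 decimal places; limit is 2.
Rounded to 2 decimal places: 86.95 L.

86.95 L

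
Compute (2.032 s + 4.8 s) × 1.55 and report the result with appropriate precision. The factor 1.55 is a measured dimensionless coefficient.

2.032 s + 4.8 s = 6.832 s; the sum is limited to 1 decimal place (2 s.f.).
Carrying full precision, 6.832 × 1.55 = 10.5896 s; 1.55 has 3 s.f., so the result keeps min(2, 3) = 2 s.f.
Rounded to 2 significant figures: 11 s.

11 s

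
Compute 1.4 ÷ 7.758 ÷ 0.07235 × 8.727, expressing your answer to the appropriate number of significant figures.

22

1.4 ÷ 7.758 ÷ 0.07235 × 8.727 = 21.7673069224…
Multiplication/division keeps the fewest significant figures: 1.4 → 2 s.f., 7.758 → 4 s.f., 0.07235 → 4 s.f., 8.727 → 4 s.f.; limit is 2.
Rounded to 2 significant figures: 22.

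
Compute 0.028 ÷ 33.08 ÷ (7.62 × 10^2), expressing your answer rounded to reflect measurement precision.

1.1 × 10^-6

0.028 ÷ 33.08 ÷ (7.62 × 10^2) = 0.00000111080431754…
Multiplication/division keeps the fewest significant figures: 0.028 → 2 s.f., 33.08 → 4 s.f., 7.62 × 10^2 → 3 s.f.; limit is 2.
Rounded to 2 significant figures: 1.1 × 10^-6.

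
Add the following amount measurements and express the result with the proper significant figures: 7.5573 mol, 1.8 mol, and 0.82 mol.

10.2 mol

7.5573 mol + 1.8 mol + 0.82 mol = 10.1773 mol.
Addition/subtraction keeps the fewest decimal places: 7.5573 → 4 decimal places, 1.8 → 1 decimal place, 0.82 → 2 decimal places; limit is 1.
Rounded to 1 decimal place: 10.2 mol.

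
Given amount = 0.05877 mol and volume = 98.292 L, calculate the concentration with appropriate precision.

concentration = 0.05877 mol ÷ 98.292 L = 0.000597912342815… mol/L.
0.05877 has 4 significant figures; 98.292 has 5.
Division/multiplication keeps the fewest: 4 significant figures.
Rounded: 5.979 × 10^-4 mol/L.

5.979 × 10^-4 mol/L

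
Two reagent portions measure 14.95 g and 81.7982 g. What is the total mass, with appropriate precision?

14.95 g + 81.7982 g = 96.7482 g.
Addition/subtraction keeps the fewest decimal places: 14.95 → 2 decimal places, 81.7982 → 4 decimal places; limit is 2.
Rounded to 2 decimal places: 96.75 g.

96.75 g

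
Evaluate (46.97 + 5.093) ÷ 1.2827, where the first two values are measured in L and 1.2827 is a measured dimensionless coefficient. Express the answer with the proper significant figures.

40.59 L

46.97 L + 5.093 L = 52.063 L; the sum is limited to 2 decimal places (4 s.f.).
Carrying full precision, 52.063 ÷ 1.2827 = 40.5886021673… L; 1.2827 has 5 s.f., so the result keeps min(4, 5) = 4 s.f.
Rounded to 4 significant figures: 40.59 L.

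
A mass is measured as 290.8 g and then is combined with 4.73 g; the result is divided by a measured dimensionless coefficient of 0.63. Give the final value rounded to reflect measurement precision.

290.8 g + 4.73 g = 295.53 g; the sum is limited to 1 decimal place (4 s.f.).
Carrying full precision, 295.53 ÷ 0.63 = 469.095238095… g; 0.63 has 2 s.f., so the result keeps min(4, 2) = 2 s.f.
Rounded to 2 significant figures: 4.7 × 10² g.

4.7 × 10² g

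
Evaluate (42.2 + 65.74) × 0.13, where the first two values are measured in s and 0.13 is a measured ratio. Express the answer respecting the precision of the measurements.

14 s

42.2 s + 65.74 s = 107.94 s; the sum is limited to 1 decimal place (4 s.f.).
Carrying full precision, 107.94 × 0.13 = 14.0322 s; 0.13 has 2 s.f., so the result keeps min(4, 2) = 2 s.f.
Rounded to 2 significant figures: 14 s.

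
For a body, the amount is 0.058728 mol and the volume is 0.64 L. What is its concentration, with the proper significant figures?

concentration = 0.058728 mol ÷ 0.64 L = 0.0917625 mol/L.
0.058728 has 5 significant figures; 0.64 has 2.
Division/multiplication keeps the fewest: 2 significant figures.
Rounded: 0.092 mol/L.

0.092 mol/L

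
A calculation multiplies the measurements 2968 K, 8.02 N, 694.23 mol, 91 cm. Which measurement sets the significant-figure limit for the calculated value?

2968 K → 4 s.f.; 8.02 N → 3 s.f.; 694.23 mol → 5 s.f.; 91 cm → 2 s.f.
The fewest is 2 significant figures, from 91 cm.

91 cm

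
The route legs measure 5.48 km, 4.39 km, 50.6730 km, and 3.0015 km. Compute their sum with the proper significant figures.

63.54 km

5.48 km + 4.39 km + 50.6730 km + 3.0015 km = 63.5445 km.
Addition/subtraction keeps the fewest decimal places: 5.48 → 2 decimal places, 4.39 → 2 decimal places, 50.6730 → 4 decimal places, 3.0015 → 4 decimal places; limit is 2.
Rounded to 2 decimal places: 63.54 km.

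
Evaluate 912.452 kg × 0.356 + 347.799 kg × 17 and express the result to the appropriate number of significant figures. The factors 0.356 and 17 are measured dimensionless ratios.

6.2 × 10^3 kg

912.452 × 0.356 = 324.832912 → 325 kg (3 s.f., last digit at the 10^0 place).
347.799 × 17 = 5912.583 → 5.9 × 10^3 kg (2 s.f., last digit at the 10^2 place).
Sum: 6237.415912 kg; keep the coarser place, 10^2.
Result: 6.2 × 10^3 kg.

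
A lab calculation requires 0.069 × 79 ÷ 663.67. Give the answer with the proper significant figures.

8.2 × 10⁻³

0.069 × 79 ÷ 663.67 = 0.00821341931984…
Multiplication/division keeps the fewest significant figures: 0.069 → 2 s.f., 79 → 2 s.f., 663.67 → 5 s.f.; limit is 2.
Rounded to 2 significant figures: 8.2 × 10⁻³.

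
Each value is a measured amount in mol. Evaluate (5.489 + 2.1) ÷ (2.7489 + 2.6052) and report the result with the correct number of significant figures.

5.489 + 2.1 = 7.589, limited to 1 d.p. → 2 s.f.; 2.7489 + 2.6052 = 5.3541, limited to 4 d.p. → 5 s.f.
Carrying full precision, 7.589 ÷ 5.3541 = 1.417418427…; keep min(2, 5) = 2 s.f.
Rounded to 2 significant figures: 1.4.

1.4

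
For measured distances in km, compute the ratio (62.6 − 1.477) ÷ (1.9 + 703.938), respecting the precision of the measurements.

62.6 − 1.477 = 61.123, limited to 1 d.p. → 3 s.f.; 1.9 + 703.938 = 705.838, limited to 1 d.p. → 4 s.f.
Carrying full precision, 61.123 ÷ 705.838 = 0.0865963578045…; keep min(3, 4) = 3 s.f.
Rounded to 3 significant figures: 0.0866.

0.0866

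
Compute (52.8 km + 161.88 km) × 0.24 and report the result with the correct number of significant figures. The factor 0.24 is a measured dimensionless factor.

52.8 km + 161.88 km = 214.68 km; the sum is limited to 1 decimal place (4 s.f.).
Carrying full precision, 214.68 × 0.24 = 51.5232 km; 0.24 has 2 s.f., so the result keeps min(4, 2) = 2 s.f.
Rounded to 2 significant figures: 52 km.

52 km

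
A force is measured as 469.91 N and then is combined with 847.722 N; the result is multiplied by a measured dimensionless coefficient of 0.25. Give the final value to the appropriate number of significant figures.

3.3 × 10² N

469.91 N + 847.722 N = 1317.632 N; the sum is limited to 2 decimal places (6 s.f.).
Carrying full precision, 1317.632 × 0.25 = 329.408 N; 0.25 has 2 s.f., so the result keeps min(6, 2) = 2 s.f.
Rounded to 2 significant figures: 3.3 × 10² N.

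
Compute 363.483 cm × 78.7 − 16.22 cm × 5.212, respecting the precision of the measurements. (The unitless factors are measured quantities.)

363.483 × 78.7 = 28606.1121 → 2.86 × 10^4 cm (3 s.f., last digit at the 10^2 place).
16.22 × 5.212 = 84.53864 → 84.54 cm (4 s.f., last digit at the 10^-2 place).
Difference: 28521.57346 cm; keep the coarser place, 10^2.
Result: 2.85 × 10^4 cm.

2.85 × 10^4 cm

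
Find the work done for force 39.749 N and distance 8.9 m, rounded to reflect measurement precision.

work done = 39.749 N × 8.9 m = 353.7661 J.
39.749 has 5 significant figures; 8.9 has 2.
Division/multiplication keeps the fewest: 2 significant figures.
Rounded: 3.5 × 10^2 J.

3.5 × 10^2 J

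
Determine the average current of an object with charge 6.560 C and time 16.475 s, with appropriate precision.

average current = 6.560 C ÷ 16.475 s = 0.398179059181… A.
6.560 has 4 significant figures; 16.475 has 5.
Division/multiplication keeps the fewest: 4 significant figures.
Rounded: 0.3982 A.

0.3982 A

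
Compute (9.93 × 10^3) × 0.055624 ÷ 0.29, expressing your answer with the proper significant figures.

(9.93 × 10^3) × 0.055624 ÷ 0.29 = 1904.64248276…
Multiplication/division keeps the fewest significant figures: 9.93 × 10^3 → 3 s.f., 0.055624 → 5 s.f., 0.29 → 2 s.f.; limit is 2.
Rounded to 2 significant figures: 1.9 × 10^3.

1.9 × 10^3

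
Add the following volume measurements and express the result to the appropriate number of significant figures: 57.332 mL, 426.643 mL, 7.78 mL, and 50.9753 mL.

542.73 mL

57.332 mL + 426.643 mL + 7.78 mL + 50.9753 mL = 542.7303 mL.
Addition/subtraction keeps the fewest decimal places: 57.332 → 3 decimal places, 426.643 → 3 decimal places, 7.78 → 2 decimal places, 50.9753 → 4 decimal places; limit is 2.
Rounded to 2 decimal places: 542.73 mL.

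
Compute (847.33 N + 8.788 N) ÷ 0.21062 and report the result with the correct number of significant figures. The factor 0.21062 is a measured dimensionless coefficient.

847.33 N + 8.788 N = 856.118 N; the sum is limited to 2 decimal places (5 s.f.).
Carrying full precision, 856.118 ÷ 0.21062 = 4064.7516855… N; 0.21062 has 5 s.f., so the result keeps min(5, 5) = 5 s.f.
Rounded to 5 significant figures: 4064.8 N.

4064.8 N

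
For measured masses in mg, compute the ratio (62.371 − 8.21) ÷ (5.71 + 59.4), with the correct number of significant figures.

0.832

62.371 − 8.21 = 54.161, limited to 2 d.p. → 4 s.f.; 5.71 + 59.4 = 65.11, limited to 1 d.p. → 3 s.f.
Carrying full precision, 54.161 ÷ 65.11 = 0.831838427277…; keep min(4, 3) = 3 s.f.
Rounded to 3 significant figures: 0.832.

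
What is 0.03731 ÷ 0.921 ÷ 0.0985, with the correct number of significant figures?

0.411

0.03731 ÷ 0.921 ÷ 0.0985 = 0.411272232235…
Multiplication/division keeps the fewest significant figures: 0.03731 → 4 s.f., 0.921 → 3 s.f., 0.0985 → 3 s.f.; limit is 3.
Rounded to 3 significant figures: 0.411.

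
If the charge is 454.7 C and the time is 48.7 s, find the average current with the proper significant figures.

average current = 454.7 C ÷ 48.7 s = 9.33675564682… A.
454.7 has 4 significant figures; 48.7 has 3.
Division/multiplication keeps the fewest: 3 significant figures.
Rounded: 9.34 A.

9.34 A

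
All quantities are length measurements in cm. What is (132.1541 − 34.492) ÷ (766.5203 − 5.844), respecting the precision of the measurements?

0.12839

132.1541 − 34.492 = 97.6621, limited to 3 d.p. → 5 s.f.; 766.5203 − 5.844 = 760.6763, limited to 3 d.p. → 6 s.f.
Carrying full precision, 97.6621 ÷ 760.6763 = 0.128388514273…; keep min(5, 6) = 5 s.f.
Rounded to 5 significant figures: 0.12839.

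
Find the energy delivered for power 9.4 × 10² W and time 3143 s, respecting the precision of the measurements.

3.0 × 10⁶ J

energy delivered = 9.4 × 10² W × 3143 s = 2954420 J.
9.4 × 10² has 2 significant figures; 3143 has 4.
Division/multiplication keeps the fewest: 2 significant figures.
Rounded: 3.0 × 10⁶ J.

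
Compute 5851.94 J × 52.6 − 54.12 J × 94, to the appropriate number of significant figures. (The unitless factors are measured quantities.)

3.03 × 10^5 J

5851.94 × 52.6 = 307812.044 → 3.08 × 10^5 J (3 s.f., last digit at the 10^3 place).
54.12 × 94 = 5087.28 → 5.1 × 10^3 J (2 s.f., last digit at the 10^2 place).
Difference: 302724.764 J; keep the coarser place, 10^3.
Result: 3.03 × 10^5 J.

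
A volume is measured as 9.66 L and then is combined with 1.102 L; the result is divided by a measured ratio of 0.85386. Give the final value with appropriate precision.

12.60 L

9.66 L + 1.102 L = 10.762 L; the sum is limited to 2 decimal places (4 s.f.).
Carrying full precision, 10.762 ÷ 0.85386 = 12.6039397559… L; 0.85386 has 5 s.f., so the result keeps min(4, 5) = 4 s.f.
Rounded to 4 significant figures: 12.60 L.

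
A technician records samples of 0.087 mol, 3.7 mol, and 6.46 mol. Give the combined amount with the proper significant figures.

0.087 mol + 3.7 mol + 6.46 mol = 10.247 mol.
Addition/subtraction keeps the fewest decimal places: 0.087 → 3 decimal places, 3.7 → 1 decimal place, 6.46 → 2 decimal places; limit is 1.
Rounded to 1 decimal place: 10.2 mol.

10.2 mol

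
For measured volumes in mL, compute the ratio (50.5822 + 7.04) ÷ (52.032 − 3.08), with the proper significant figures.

1.177

50.5822 + 7.04 = 57.6222, limited to 2 d.p. → 4 s.f.; 52.032 − 3.08 = 48.952, limited to 2 d.p. → 4 s.f.
Carrying full precision, 57.6222 ÷ 48.952 = 1.17711635888…; keep min(4, 4) = 4 s.f.
Rounded to 4 significant figures: 1.177.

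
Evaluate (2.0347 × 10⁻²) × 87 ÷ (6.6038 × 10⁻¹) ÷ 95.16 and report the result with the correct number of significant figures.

(2.0347 × 10⁻²) × 87 ÷ (6.6038 × 10⁻¹) ÷ 95.16 = 0.0281689910891…
Multiplication/division keeps the fewest significant figures: 2.0347 × 10⁻² → 5 s.f., 87 → 2 s.f., 6.6038 × 10⁻¹ → 5 s.f., 95.16 → 4 s.f.; limit is 2.
Rounded to 2 significant figures: 0.028.

0.028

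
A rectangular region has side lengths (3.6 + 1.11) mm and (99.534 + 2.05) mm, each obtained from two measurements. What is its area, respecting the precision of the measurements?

3.6 + 1.11 = 4.71, limited to 1 d.p. → 2 s.f.; 99.534 + 2.05 = 101.584, limited to 2 d.p. → 5 s.f.
Carrying full precision, 4.71 × 101.584 = 478.46064; keep min(2, 5) = 2 s.f.
Rounded to 2 significant figures: 4.8 × 10² mm².

4.8 × 10² mm²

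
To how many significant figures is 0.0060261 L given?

5

0.0060261: leading zeros are not significant; zeros between nonzero digits are significant.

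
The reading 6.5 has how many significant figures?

6.5: every digit is nonzero and significant.

2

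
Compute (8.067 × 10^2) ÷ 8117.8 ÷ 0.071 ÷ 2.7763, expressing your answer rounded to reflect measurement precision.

(8.067 × 10^2) ÷ 8117.8 ÷ 0.071 ÷ 2.7763 = 0.504137458705…
Multiplication/division keeps the fewest significant figures: 8.067 × 10^2 → 4 s.f., 8117.8 → 5 s.f., 0.071 → 2 s.f., 2.7763 → 5 s.f.; limit is 2.
Rounded to 2 significant figures: 0.50.

0.50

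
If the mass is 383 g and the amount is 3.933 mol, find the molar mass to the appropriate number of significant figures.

97.4 g/mol

molar mass = 383 g ÷ 3.933 mol = 97.3811339944… g/mol.
383 has 3 significant figures; 3.933 has 4.
Division/multiplication keeps the fewest: 3 significant figures.
Rounded: 97.4 g/mol.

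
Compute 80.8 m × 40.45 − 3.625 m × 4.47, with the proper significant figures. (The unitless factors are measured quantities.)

80.8 × 40.45 = 3268.36 → 3.27 × 10³ m (3 s.f., last digit at the 10^1 place).
3.625 × 4.47 = 16.20375 → 16.2 m (3 s.f., last digit at the 10^-1 place).
Difference: 3252.15625 m; keep the coarser place, 10^1.
Result: 3.25 × 10³ m.

3.25 × 10³ m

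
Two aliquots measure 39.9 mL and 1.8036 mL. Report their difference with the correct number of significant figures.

38.1 mL

39.9 mL − 1.8036 mL = 38.0964 mL.
Addition/subtraction keeps the fewest decimal places: 39.9 → 1 decimal place, 1.8036 → 4 decimal places; limit is 1.
Rounded to 1 decimal place: 38.1 mL.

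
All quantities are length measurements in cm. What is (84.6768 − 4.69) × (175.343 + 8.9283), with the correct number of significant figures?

84.6768 − 4.69 = 79.9868, limited to 2 d.p. → 4 s.f.; 175.343 + 8.9283 = 184.2713, limited to 3 d.p. → 6 s.f.
Carrying full precision, 79.9868 × 184.2713 = 14739.2716188…; keep min(4, 6) = 4 s.f.
Rounded to 4 significant figures: 1.474 × 10^4 cm².

1.474 × 10^4 cm²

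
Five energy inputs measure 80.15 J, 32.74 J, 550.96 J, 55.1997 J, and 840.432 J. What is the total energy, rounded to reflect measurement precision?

1559.48 J

80.15 J + 32.74 J + 550.96 J + 55.1997 J + 840.432 J = 1559.4817 J.
Addition/subtraction keeps the fewest decimal places: 80.15 → 2 decimal places, 32.74 → 2 decimal places, 550.96 → 2 decimal places, 55.1997 → 4 decimal places, 840.432 → 3 decimal places; limit is 2.
Rounded to 2 decimal places: 1559.48 J.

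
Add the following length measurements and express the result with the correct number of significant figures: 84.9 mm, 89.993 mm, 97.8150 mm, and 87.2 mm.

84.9 mm + 89.993 mm + 97.8150 mm + 87.2 mm = 359.9080 mm.
Addition/subtraction keeps the fewest decimal places: 84.9 → 1 decimal place, 89.993 → 3 decimal places, 97.8150 → 4 decimal places, 87.2 → 1 decimal place; limit is 1.
Rounded to 1 decimal place: 359.9 mm.

359.9 mm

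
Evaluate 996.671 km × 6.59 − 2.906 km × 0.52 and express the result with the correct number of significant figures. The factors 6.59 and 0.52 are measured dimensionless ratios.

6.57 × 10^3 km

996.671 × 6.59 = 6568.06189 → 6.57 × 10^3 km (3 s.f., last digit at the 10^1 place).
2.906 × 0.52 = 1.51112 → 1.5 km (2 s.f., last digit at the 10^-1 place).
Difference: 6566.55077 km; keep the coarser place, 10^1.
Result: 6.57 × 10^3 km.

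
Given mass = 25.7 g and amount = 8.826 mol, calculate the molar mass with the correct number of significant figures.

molar mass = 25.7 g ÷ 8.826 mol = 2.91185134829… g/mol.
25.7 has 3 significant figures; 8.826 has 4.
Division/multiplication keeps the fewest: 3 significant figures.
Rounded: 2.91 g/mol.

2.91 g/mol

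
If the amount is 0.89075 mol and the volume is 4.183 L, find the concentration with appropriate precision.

concentration = 0.89075 mol ÷ 4.183 L = 0.212945254602… mol/L.
0.89075 has 5 significant figures; 4.183 has 4.
Division/multiplication keeps the fewest: 4 significant figures.
Rounded: 0.2129 mol/L.

0.2129 mol/L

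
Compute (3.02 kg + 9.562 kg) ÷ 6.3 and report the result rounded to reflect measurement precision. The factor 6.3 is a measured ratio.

2.0 kg

3.02 kg + 9.562 kg = 12.582 kg; the sum is limited to 2 decimal places (4 s.f.).
Carrying full precision, 12.582 ÷ 6.3 = 1.99714285714… kg; 6.3 has 2 s.f., so the result keeps min(4, 2) = 2 s.f.
Rounded to 2 significant figures: 2.0 kg.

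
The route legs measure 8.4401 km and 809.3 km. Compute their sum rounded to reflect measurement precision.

817.7 km

8.4401 km + 809.3 km = 817.7401 km.
Addition/subtraction keeps the fewest decimal places: 8.4401 → 4 decimal places, 809.3 → 1 decimal place; limit is 1.
Rounded to 1 decimal place: 817.7 km.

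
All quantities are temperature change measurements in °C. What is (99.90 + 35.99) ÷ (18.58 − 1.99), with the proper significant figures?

99.90 + 35.99 = 135.89, limited to 2 d.p. → 5 s.f.; 18.58 − 1.99 = 16.59, limited to 2 d.p. → 4 s.f.
Carrying full precision, 135.89 ÷ 16.59 = 8.19107896323…; keep min(5, 4) = 4 s.f.
Rounded to 4 significant figures: 8.191.

8.191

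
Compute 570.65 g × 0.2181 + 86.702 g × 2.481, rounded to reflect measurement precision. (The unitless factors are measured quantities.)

570.65 × 0.2181 = 124.458765 → 124.5 g (4 s.f., last digit at the 10^-1 place).
86.702 × 2.481 = 215.107662 → 215.1 g (4 s.f., last digit at the 10^-1 place).
Sum: 339.566427 g; keep the coarser place, 10^-1.
Result: 339.6 g.

339.6 g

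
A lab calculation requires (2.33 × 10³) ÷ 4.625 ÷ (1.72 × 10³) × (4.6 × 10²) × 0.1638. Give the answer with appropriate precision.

(2.33 × 10³) ÷ 4.625 ÷ (1.72 × 10³) × (4.6 × 10²) × 0.1638 = 22.0692445003…
Multiplication/division keeps the fewest significant figures: 2.33 × 10³ → 3 s.f., 4.625 → 4 s.f., 1.72 × 10³ → 3 s.f., 4.6 × 10² → 2 s.f., 0.1638 → 4 s.f.; limit is 2.
Rounded to 2 significant figures: 22.

22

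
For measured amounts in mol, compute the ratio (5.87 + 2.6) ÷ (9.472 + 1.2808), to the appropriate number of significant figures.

0.79

5.87 + 2.6 = 8.47, limited to 1 d.p. → 2 s.f.; 9.472 + 1.2808 = 10.7528, limited to 3 d.p. → 5 s.f.
Carrying full precision, 8.47 ÷ 10.7528 = 0.787701807901…; keep min(2, 5) = 2 s.f.
Rounded to 2 significant figures: 0.79.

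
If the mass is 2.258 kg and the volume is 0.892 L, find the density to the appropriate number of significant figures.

2.53 kg/L

density = 2.258 kg ÷ 0.892 L = 2.53139013453… kg/L.
2.258 has 4 significant figures; 0.892 has 3.
Division/multiplication keeps the fewest: 3 significant figures.
Rounded: 2.53 kg/L.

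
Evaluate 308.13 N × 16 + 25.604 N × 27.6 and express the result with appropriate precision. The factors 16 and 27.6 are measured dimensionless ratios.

308.13 × 16 = 4930.08 → 4.9 × 10³ N (2 s.f., last digit at the 10^2 place).
25.604 × 27.6 = 706.6704 → 707 N (3 s.f., last digit at the 10^0 place).
Sum: 5636.7504 N; keep the coarser place, 10^2.
Result: 5.6 × 10³ N.

5.6 × 10³ N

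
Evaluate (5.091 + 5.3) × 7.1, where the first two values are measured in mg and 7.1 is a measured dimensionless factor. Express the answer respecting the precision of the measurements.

5.091 mg + 5.3 mg = 10.391 mg; the sum is limited to 1 decimal place (3 s.f.).
Carrying full precision, 10.391 × 7.1 = 73.7761 mg; 7.1 has 2 s.f., so the result keeps min(3, 2) = 2 s.f.
Rounded to 2 significant figures: 74 mg.

74 mg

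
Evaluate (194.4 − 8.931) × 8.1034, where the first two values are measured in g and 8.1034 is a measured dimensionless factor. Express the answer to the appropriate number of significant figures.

194.4 g − 8.931 g = 185.469 g; the difference is limited to 1 decimal place (4 s.f.).
Carrying full precision, 185.469 × 8.1034 = 1502.9294946 g; 8.1034 has 5 s.f., so the result keeps min(4, 5) = 4 s.f.
Rounded to 4 significant figures: 1503 g.

1503 g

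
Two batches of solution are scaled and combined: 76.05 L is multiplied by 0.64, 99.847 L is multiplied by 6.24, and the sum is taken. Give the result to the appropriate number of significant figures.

672 L

76.05 × 0.64 = 48.672 → 49 L (2 s.f., last digit at the 10^0 place).
99.847 × 6.24 = 623.04528 → 623 L (3 s.f., last digit at the 10^0 place).
Sum: 671.71728 L; keep the coarser place, 10^0.
Result: 672 L.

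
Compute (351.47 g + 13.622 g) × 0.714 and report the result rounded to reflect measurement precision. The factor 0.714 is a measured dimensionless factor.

2.61 × 10^2 g

351.47 g + 13.622 g = 365.092 g; the sum is limited to 2 decimal places (5 s.f.).
Carrying full precision, 365.092 × 0.714 = 260.675688 g; 0.714 has 3 s.f., so the result keeps min(5, 3) = 3 s.f.
Rounded to 3 significant figures: 2.61 × 10^2 g.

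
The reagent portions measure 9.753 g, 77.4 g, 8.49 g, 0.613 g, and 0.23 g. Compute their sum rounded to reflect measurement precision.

9.753 g + 77.4 g + 8.49 g + 0.613 g + 0.23 g = 96.486 g.
Addition/subtraction keeps the fewest decimal places: 9.753 → 3 decimal places, 77.4 → 1 decimal place, 8.49 → 2 decimal places, 0.613 → 3 decimal places, 0.23 → 2 decimal places; limit is 1.
Rounded to 1 decimal place: 96.5 g.

96.5 g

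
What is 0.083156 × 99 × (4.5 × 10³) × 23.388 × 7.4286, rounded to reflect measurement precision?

0.083156 × 99 × (4.5 × 10³) × 23.388 × 7.4286 = 6436375.27857…
Multiplication/division keeps the fewest significant figures: 0.083156 → 5 s.f., 99 → 2 s.f., 4.5 × 10³ → 2 s.f., 23.388 → 5 s.f., 7.4286 → 5 s.f.; limit is 2.
Rounded to 2 significant figures: 6.4 × 10⁶.

6.4 × 10⁶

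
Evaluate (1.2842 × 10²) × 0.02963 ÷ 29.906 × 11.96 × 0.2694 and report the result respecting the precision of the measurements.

0.4100

(1.2842 × 10²) × 0.02963 ÷ 29.906 × 11.96 × 0.2694 = 0.409953651549…
Multiplication/division keeps the fewest significant figures: 1.2842 × 10² → 5 s.f., 0.02963 → 4 s.f., 29.906 → 5 s.f., 11.96 → 4 s.f., 0.2694 → 4 s.f.; limit is 4.
Rounded to 4 significant figures: 0.4100.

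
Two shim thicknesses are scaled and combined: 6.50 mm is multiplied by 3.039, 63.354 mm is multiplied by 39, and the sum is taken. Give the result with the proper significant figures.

2.5 × 10^3 mm

6.50 × 3.039 = 19.7535 → 19.8 mm (3 s.f., last digit at the 10^-1 place).
63.354 × 39 = 2470.806 → 2.5 × 10^3 mm (2 s.f., last digit at the 10^2 place).
Sum: 2490.5595 mm; keep the coarser place, 10^2.
Result: 2.5 × 10^3 mm.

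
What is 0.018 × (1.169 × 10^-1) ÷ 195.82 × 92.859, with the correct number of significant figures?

0.0010

0.018 × (1.169 × 10^-1) ÷ 195.82 × 92.859 = 0.000997824061894…
Multiplication/division keeps the fewest significant figures: 0.018 → 2 s.f., 1.169 × 10^-1 → 4 s.f., 195.82 → 5 s.f., 92.859 → 5 s.f.; limit is 2.
Rounded to 2 significant figures: 0.0010.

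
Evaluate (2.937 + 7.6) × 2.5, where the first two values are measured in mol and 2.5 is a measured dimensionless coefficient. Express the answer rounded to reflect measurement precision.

26 mol

2.937 mol + 7.6 mol = 10.537 mol; the sum is limited to 1 decimal place (3 s.f.).
Carrying full precision, 10.537 × 2.5 = 26.3425 mol; 2.5 has 2 s.f., so the result keeps min(3, 2) = 2 s.f.
Rounded to 2 significant figures: 26 mol.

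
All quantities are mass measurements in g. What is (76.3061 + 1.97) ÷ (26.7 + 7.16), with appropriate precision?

76.3061 + 1.97 = 78.2761, limited to 2 d.p. → 4 s.f.; 26.7 + 7.16 = 33.86, limited to 1 d.p. → 3 s.f.
Carrying full precision, 78.2761 ÷ 33.86 = 2.31175723568…; keep min(4, 3) = 3 s.f.
Rounded to 3 significant figures: 2.31.

2.31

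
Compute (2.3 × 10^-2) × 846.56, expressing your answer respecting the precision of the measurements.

(2.3 × 10^-2) × 846.56 = 19.47088
Multiplication/division keeps the fewest significant figures: 2.3 × 10^-2 → 2 s.f., 846.56 → 5 s.f.; limit is 2.
Rounded to 2 significant figures: 19.

19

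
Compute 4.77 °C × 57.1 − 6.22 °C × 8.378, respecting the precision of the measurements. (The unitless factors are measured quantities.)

2.20 × 10^2 °C

4.77 × 57.1 = 272.367 → 272 °C (3 s.f., last digit at the 10^0 place).
6.22 × 8.378 = 52.11116 → 52.1 °C (3 s.f., last digit at the 10^-1 place).
Difference: 220.25584 °C; keep the coarser place, 10^0.
Result: 2.20 × 10^2 °C.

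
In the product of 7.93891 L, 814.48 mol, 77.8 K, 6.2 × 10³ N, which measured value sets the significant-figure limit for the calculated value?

6.2 × 10³ N

7.93891 L → 6 s.f.; 814.48 mol → 5 s.f.; 77.8 K → 3 s.f.; 6.2 × 10³ N → 2 s.f.
The fewest is 2 significant figures, from 6.2 × 10³ N.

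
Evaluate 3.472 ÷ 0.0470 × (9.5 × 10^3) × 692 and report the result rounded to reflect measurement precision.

3.472 ÷ 0.0470 × (9.5 × 10^3) × 692 = 485636765.957…
Multiplication/division keeps the fewest significant figures: 3.472 → 4 s.f., 0.0470 → 3 s.f., 9.5 × 10^3 → 2 s.f., 692 → 3 s.f.; limit is 2.
Rounded to 2 significant figures: 4.9 × 10^8.

4.9 × 10^8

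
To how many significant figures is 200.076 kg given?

6

200.076: zeros between nonzero digits are significant.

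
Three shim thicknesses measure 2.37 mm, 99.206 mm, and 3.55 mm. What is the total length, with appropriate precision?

2.37 mm + 99.206 mm + 3.55 mm = 105.126 mm.
Addition/subtraction keeps the fewest decimal places: 2.37 → 2 decimal places, 99.206 → 3 decimal places, 3.55 → 2 decimal places; limit is 2.
Rounded to 2 decimal places: 105.13 mm.

105.13 mm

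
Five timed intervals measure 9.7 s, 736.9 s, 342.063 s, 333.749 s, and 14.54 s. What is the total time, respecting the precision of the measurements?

1437.0 s

9.7 s + 736.9 s + 342.063 s + 333.749 s + 14.54 s = 1436.952 s.
Addition/subtraction keeps the fewest decimal places: 9.7 → 1 decimal place, 736.9 → 1 decimal place, 342.063 → 3 decimal places, 333.749 → 3 decimal places, 14.54 → 2 decimal places; limit is 1.
Rounded to 1 decimal place: 1437.0 s.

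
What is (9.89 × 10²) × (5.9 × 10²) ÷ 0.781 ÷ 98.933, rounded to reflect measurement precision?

7.6 × 10³

(9.89 × 10²) × (5.9 × 10²) ÷ 0.781 ÷ 98.933 = 7551.89756909…
Multiplication/division keeps the fewest significant figures: 9.89 × 10² → 3 s.f., 5.9 × 10² → 2 s.f., 0.781 → 3 s.f., 98.933 → 5 s.f.; limit is 2.
Rounded to 2 significant figures: 7.6 × 10³.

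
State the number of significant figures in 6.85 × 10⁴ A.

6.85 × 10⁴: in scientific notation every digit of the coefficient is significant.

3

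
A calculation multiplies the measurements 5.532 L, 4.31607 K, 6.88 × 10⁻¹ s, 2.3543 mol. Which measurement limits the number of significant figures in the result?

6.88 × 10⁻¹ s

5.532 L → 4 s.f.; 4.31607 K → 6 s.f.; 6.88 × 10⁻¹ s → 3 s.f.; 2.3543 mol → 5 s.f.
The fewest is 3 significant figures, from 6.88 × 10⁻¹ s.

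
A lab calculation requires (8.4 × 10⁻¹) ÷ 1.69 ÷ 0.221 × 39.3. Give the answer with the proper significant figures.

88

(8.4 × 10⁻¹) ÷ 1.69 ÷ 0.221 × 39.3 = 88.3879086455…
Multiplication/division keeps the fewest significant figures: 8.4 × 10⁻¹ → 2 s.f., 1.69 → 3 s.f., 0.221 → 3 s.f., 39.3 → 3 s.f.; limit is 2.
Rounded to 2 significant figures: 88.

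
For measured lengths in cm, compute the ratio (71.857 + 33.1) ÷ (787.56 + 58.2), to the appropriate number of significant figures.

71.857 + 33.1 = 104.957, limited to 1 d.p. → 4 s.f.; 787.56 + 58.2 = 845.76, limited to 1 d.p. → 4 s.f.
Carrying full precision, 104.957 ÷ 845.76 = 0.124097852819…; keep min(4, 4) = 4 s.f.
Rounded to 4 significant figures: 0.1241.

0.1241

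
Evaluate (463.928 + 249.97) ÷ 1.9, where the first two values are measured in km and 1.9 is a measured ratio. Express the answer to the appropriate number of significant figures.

463.928 km + 249.97 km = 713.898 km; the sum is limited to 2 decimal places (5 s.f.).
Carrying full precision, 713.898 ÷ 1.9 = 375.735789474… km; 1.9 has 2 s.f., so the result keeps min(5, 2) = 2 s.f.
Rounded to 2 significant figures: 3.8 × 10² km.

3.8 × 10² km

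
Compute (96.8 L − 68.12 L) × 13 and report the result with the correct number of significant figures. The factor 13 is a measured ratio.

96.8 L − 68.12 L = 28.68 L; the difference is limited to 1 decimal place (3 s.f.).
Carrying full precision, 28.68 × 13 = 372.84 L; 13 has 2 s.f., so the result keeps min(3, 2) = 2 s.f.
Rounded to 2 significant figures: 3.7 × 10² L.

3.7 × 10² L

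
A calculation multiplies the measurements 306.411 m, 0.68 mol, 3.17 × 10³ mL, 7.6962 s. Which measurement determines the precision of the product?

306.411 m → 6 s.f.; 0.68 mol → 2 s.f.; 3.17 × 10³ mL → 3 s.f.; 7.6962 s → 5 s.f.
The fewest is 2 significant figures, from 0.68 mol.

0.68 mol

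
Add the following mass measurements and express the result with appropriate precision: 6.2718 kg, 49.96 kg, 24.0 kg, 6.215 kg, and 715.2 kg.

8.016 × 10² kg

6.2718 kg + 49.96 kg + 24.0 kg + 6.215 kg + 715.2 kg = 801.6468 kg.
Addition/subtraction keeps the fewest decimal places: 6.2718 → 4 decimal places, 49.96 → 2 decimal places, 24.0 → 1 decimal place, 6.215 → 3 decimal places, 715.2 → 1 decimal place; limit is 1.
Rounded to 1 decimal place: 8.016 × 10² kg.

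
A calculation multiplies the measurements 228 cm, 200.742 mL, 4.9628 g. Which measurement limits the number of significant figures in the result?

228 cm

228 cm → 3 s.f.; 200.742 mL → 6 s.f.; 4.9628 g → 5 s.f.
The fewest is 3 significant figures, from 228 cm.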